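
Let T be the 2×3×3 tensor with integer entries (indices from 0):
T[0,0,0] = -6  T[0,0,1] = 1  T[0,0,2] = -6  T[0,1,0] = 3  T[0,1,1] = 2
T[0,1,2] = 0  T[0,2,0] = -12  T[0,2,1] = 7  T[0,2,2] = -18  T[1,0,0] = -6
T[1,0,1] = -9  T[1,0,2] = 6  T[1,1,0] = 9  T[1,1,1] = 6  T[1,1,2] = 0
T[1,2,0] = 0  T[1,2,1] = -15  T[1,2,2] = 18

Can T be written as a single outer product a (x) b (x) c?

The mode-1 unfolding of T (rows indexed by i, columns by (j,k) = (0,0), (0,1), (0,2), (1,0), (1,1), (1,2), (2,0), (2,1), (2,2)) is [[-6, 1, -6, 3, 2, 0, -12, 7, -18], [-6, -9, 6, 9, 6, 0, 0, -15, 18]].
There the 2×2 minor on rows i ∈ {0, 1}, columns (j,k) ∈ {(0,0), (0,1)} is det [[-6, 1], [-6, -9]] = 60 ≠ 0, so this unfolding has rank ≥ 2; CP rank is at least every unfolding rank, so rank(T) ≥ 2.
In particular rank(T) ≥ 2 > 1, so T is not rank-1.

No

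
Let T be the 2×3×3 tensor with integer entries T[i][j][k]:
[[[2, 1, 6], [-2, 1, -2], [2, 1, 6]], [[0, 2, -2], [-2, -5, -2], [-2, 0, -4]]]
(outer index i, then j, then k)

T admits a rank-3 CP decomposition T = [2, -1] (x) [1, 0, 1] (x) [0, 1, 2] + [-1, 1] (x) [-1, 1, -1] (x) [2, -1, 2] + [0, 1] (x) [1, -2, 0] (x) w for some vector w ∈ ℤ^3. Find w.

w = [2, 2, 2]

Subtract the known terms from T to get the rank-1 residual R = [0, 1] (x) [1, -2, 0] (x) w, so R[i,j,k] = a[i]·b[j]·w[k]. Pick indices with nonzero a[1]·b[0] = (1)·(1) = 1. Only the fibre through (1,0,·) is needed: R[1,0,:] = T[1,0,:] − Σₗ aₗ[1]bₗ[0]cₗ = [0, 2, -2] − (-1)·(1)·[0, 1, 2] − (1)·(-1)·[2, -1, 2] = [2, 2, 2]. Then w[k] = R[1,0,k] / 1 for each k, giving w = [2, 2, 2] / 1 = [2, 2, 2].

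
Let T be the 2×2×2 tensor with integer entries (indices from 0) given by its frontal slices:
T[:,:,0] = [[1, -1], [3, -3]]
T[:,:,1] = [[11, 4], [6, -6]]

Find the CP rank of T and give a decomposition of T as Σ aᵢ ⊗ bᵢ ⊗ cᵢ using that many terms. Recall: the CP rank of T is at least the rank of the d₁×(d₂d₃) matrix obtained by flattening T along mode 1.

rank(T) = 2

Lower bound: the mode-3 unfolding of T (rows indexed by k, columns by (i,j) = (0,0), (0,1), (1,0), (1,1)) is [[1, -1, 3, -3], [11, 4, 6, -6]].
There the 2×2 minor on rows k ∈ {0, 1}, columns (i,j) ∈ {(0,0), (0,1)} is det [[1, -1], [11, 4]] = 15 ≠ 0, so this unfolding has rank ≥ 2; CP rank is at least every unfolding rank, so rank(T) ≥ 2. (This is only a lower bound: in general the CP rank may exceed every unfolding rank, so we still need to exhibit 2 rank-1 terms summing to T.)
Upper bound — finding two terms. Write S_k = T[:,:,k] for the frontal slices: S₀ = [[1, -1], [3, -3]], S₁ = [[11, 4], [6, -6]].
If T = a₁ ⊗ b₁ ⊗ c₁ + a₂ ⊗ b₂ ⊗ c₂ then each S_k = c₁[k]·a₁b₁ᵀ + c₂[k]·a₂b₂ᵀ. S₀ and S₁ are linearly independent, so a₁b₁ᵀ and a₂b₂ᵀ must span the same plane of matrices: they are the rank-1 matrices of the form x·S₀ + y·S₁.
det(x·S₀ + y·S₁) is −45·xy − 90·y² = (-45)·(x + 2·y)(y), vanishing at (x:y) = (2:-1) and (1:0).
M₁ = 2·S₀ − S₁ = [[-9, -6], [0, 0]] = (-3)·[1, 0][3, 2]ᵀ and M₂ = S₀ = [[1, -1], [3, -3]] = [1, 3][1, -1]ᵀ, so take a₁ = [1, 0], b₁ = [3, 2], a₂ = [1, 3], b₂ = [1, -1].
Each slice is an integer combination of E₁ = a₁b₁ᵀ and E₂ = a₂b₂ᵀ: S₀ = E₂, S₁ = 3·E₁ + 2·E₂; reading off coefficients, c₁ = [0, 3] and c₂ = [1, 2].
Hence T = [1, 0] ⊗ [3, 2] ⊗ [0, 3] + [1, 3] ⊗ [1, -1] ⊗ [1, 2], so rank(T) ≤ 2.
These bounds meet, so rank(T) = 2.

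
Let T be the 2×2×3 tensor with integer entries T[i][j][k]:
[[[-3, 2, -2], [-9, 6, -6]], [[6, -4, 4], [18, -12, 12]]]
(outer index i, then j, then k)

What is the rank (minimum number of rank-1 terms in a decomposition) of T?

1

Lower bound: T ≠ 0 (e.g. T[0,0,0] = -3), so rank(T) ≥ 1.
Upper bound: if T = a (x) b (x) c then every fibre of T is a multiple of the corresponding factor, so read the factors off the fibres through the nonzero entry T[0,0,0] = -3.
The mode-1 fibre T[:,0,0] = [-3, 6] gives a = [1, -2] (primitive direction); the mode-2 fibre T[0,:,0] = [-3, -9] gives b = [1, 3]; then c[k] = T[0,0,k] / (a[0]·b[0]) = [-3, 2, -2] / 1 = [-3, 2, -2].
Expanding [1, -2] (x) [1, 3] (x) [-3, 2, -2] reproduces all 12 entries of T, so T = [1, -2] (x) [1, 3] (x) [-3, 2, -2] and rank(T) ≤ 1.
These bounds meet, so rank(T) = 1.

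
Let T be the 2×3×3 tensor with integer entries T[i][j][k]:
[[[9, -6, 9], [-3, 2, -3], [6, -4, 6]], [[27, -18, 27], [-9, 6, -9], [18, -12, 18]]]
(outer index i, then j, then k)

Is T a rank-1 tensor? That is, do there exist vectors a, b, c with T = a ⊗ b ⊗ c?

The mode-1 fibre T[:,0,0] = [9, 27] gives a = [1, 3] (primitive direction); the mode-2 fibre T[0,:,0] = [9, -3, 6] gives b = [3, -1, 2]; then c[k] = T[0,0,k] / (a[0]·b[0]) = [9, -6, 9] / 3 = [3, -2, 3].
Expanding [1, 3] ⊗ [3, -1, 2] ⊗ [3, -2, 3] reproduces all 18 entries of T, so T = [1, 3] ⊗ [3, -1, 2] ⊗ [3, -2, 3] and rank(T) ≤ 1.
Equivalently every frontal slice T[:,:,k] is c[k] times the rank-1 matrix [1, 3] ⊗ [3, -1, 2]. So T has rank 1 (it is nonzero).

Yes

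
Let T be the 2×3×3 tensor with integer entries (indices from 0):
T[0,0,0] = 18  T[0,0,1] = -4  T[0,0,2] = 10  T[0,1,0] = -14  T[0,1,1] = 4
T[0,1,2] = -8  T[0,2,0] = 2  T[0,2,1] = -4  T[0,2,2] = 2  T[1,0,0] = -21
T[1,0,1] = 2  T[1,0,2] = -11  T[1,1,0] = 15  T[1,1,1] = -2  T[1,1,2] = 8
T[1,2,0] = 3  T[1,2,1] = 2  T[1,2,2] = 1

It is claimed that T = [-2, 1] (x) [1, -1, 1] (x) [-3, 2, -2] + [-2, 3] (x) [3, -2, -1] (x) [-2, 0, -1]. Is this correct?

Reconstruct entrywise from the claimed factors. For example, T[1,1,0] = 15 and Σₗ aₗ[1]bₗ[1]cₗ[0] = (1)·(-1)·(-3) + (3)·(-2)·(-2) = 15; checking all 18 entries, every one matches. The claim holds.

Yes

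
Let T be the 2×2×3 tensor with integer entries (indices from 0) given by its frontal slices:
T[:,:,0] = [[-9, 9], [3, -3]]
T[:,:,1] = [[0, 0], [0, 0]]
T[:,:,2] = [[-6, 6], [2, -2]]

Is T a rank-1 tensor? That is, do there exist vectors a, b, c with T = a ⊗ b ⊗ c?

If T = a ⊗ b ⊗ c then every fibre of T is a multiple of the corresponding factor, so read the factors off the fibres through the nonzero entry T[0,0,0] = -9.
The mode-1 fibre T[:,0,0] = [-9, 3] gives a = [3, -1] (primitive direction); the mode-2 fibre T[0,:,0] = [-9, 9] gives b = [1, -1]; then c[k] = T[0,0,k] / (a[0]·b[0]) = [-9, 0, -6] / 3 = [-3, 0, -2].
Expanding [3, -1] ⊗ [1, -1] ⊗ [-3, 0, -2] reproduces all 12 entries of T, so T = [3, -1] ⊗ [1, -1] ⊗ [-3, 0, -2] and rank(T) ≤ 1.
Equivalently every frontal slice T[:,:,k] is c[k] times the rank-1 matrix [3, -1] ⊗ [1, -1]. So T has rank 1 (it is nonzero).

Yes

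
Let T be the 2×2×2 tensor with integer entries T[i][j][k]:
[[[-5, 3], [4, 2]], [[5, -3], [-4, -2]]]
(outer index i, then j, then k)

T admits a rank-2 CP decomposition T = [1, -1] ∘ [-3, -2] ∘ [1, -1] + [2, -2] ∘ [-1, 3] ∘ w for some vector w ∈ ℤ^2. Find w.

Subtract the known terms from T to get the rank-1 residual R = [2, -2] ∘ [-1, 3] ∘ w, so R[i,j,k] = a[i]·b[j]·w[k]. Pick indices with nonzero a[0]·b[0] = (2)·(-1) = -2. Only the fibre through (0,0,·) is needed: R[0,0,:] = T[0,0,:] − Σₗ aₗ[0]bₗ[0]cₗ = [-5, 3] − (1)·(-3)·[1, -1] = [-2, 0]. Then w[k] = R[0,0,k] / -2 for each k, giving w = [-2, 0] / -2 = [1, 0].

w = [1, 0]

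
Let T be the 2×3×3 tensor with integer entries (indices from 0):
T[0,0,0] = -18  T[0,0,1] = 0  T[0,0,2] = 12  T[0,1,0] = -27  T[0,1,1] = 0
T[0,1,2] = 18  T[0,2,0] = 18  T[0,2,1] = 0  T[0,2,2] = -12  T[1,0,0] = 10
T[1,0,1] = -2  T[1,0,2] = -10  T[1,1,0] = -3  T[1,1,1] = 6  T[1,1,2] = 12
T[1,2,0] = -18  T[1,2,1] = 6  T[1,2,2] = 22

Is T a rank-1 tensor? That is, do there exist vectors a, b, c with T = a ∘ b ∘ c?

No

The mode-1 unfolding of T (rows indexed by i, columns by (j,k) = (0,0), (0,1), (0,2), (1,0), (1,1), (1,2), (2,0), (2,1), (2,2)) is [[-18, 0, 12, -27, 0, 18, 18, 0, -12], [10, -2, -10, -3, 6, 12, -18, 6, 22]].
There the 2×2 minor on rows i ∈ {0, 1}, columns (j,k) ∈ {(0,0), (0,1)} is det [[-18, 0], [10, -2]] = 36 ≠ 0, so this unfolding has rank ≥ 2; CP rank is at least every unfolding rank, so rank(T) ≥ 2.
In particular rank(T) ≥ 2 > 1, so T is not rank-1.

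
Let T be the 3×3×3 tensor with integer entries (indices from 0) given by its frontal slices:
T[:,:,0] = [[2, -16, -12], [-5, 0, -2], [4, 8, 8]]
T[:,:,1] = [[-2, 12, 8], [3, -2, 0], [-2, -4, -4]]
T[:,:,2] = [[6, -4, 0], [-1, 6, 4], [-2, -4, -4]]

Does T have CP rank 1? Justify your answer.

The mode-3 unfolding of T (rows indexed by k, columns by (i,j) = (0,0), (0,1), (0,2), (1,0), (1,1), (1,2), (2,0), (2,1), (2,2)) is [[2, -16, -12, -5, 0, -2, 4, 8, 8], [-2, 12, 8, 3, -2, 0, -2, -4, -4], [6, -4, 0, -1, 6, 4, -2, -4, -4]].
There the 3×3 minor on rows k ∈ {0, 1, 2}, columns (i,j) ∈ {(0,0), (0,1), (0,2)} is det [[2, -16, -12], [-2, 12, 8], [6, -4, 0]] = 64 ≠ 0, so this unfolding has rank ≥ 3; CP rank is at least every unfolding rank, so rank(T) ≥ 3.
In particular rank(T) ≥ 3 > 1, so T is not rank-1.

No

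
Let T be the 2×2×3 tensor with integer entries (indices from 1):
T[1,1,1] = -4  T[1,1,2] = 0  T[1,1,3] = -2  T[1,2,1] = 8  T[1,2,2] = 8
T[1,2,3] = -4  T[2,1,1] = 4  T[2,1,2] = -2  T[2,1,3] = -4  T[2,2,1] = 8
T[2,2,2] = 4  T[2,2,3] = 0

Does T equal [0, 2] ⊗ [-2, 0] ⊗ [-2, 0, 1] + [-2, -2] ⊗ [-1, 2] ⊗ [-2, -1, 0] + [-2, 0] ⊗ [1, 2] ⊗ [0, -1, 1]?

Reconstruct entrywise from the claimed factors. For example, T[1,1,3] = -2 and Σₗ aₗ[1]bₗ[1]cₗ[3] = (0)·(-2)·(1) + (-2)·(-1)·(0) + (-2)·(1)·(1) = -2; checking all 12 entries, every one matches. The claim holds.

Yes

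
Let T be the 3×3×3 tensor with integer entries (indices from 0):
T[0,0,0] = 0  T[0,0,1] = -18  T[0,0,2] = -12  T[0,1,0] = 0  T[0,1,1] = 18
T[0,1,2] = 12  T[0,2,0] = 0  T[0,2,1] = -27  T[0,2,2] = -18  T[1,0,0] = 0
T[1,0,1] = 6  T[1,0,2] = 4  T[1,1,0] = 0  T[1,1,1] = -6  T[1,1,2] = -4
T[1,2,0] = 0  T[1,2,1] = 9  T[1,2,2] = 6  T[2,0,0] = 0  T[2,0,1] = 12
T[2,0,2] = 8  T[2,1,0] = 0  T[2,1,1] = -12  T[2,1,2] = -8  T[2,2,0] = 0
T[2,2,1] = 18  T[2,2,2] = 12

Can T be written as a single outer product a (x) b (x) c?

If T = a (x) b (x) c then every fibre of T is a multiple of the corresponding factor, so read the factors off the fibres through the nonzero entry T[0,0,1] = -18.
The mode-1 fibre T[:,0,1] = [-18, 6, 12] gives a = [3, -1, -2] (primitive direction); the mode-2 fibre T[0,:,1] = [-18, 18, -27] gives b = [2, -2, 3]; then c[k] = T[0,0,k] / (a[0]·b[0]) = [0, -18, -12] / 6 = [0, -3, -2].
Expanding [3, -1, -2] (x) [2, -2, 3] (x) [0, -3, -2] reproduces all 27 entries of T, so T = [3, -1, -2] (x) [2, -2, 3] (x) [0, -3, -2] and rank(T) ≤ 1.
Equivalently every frontal slice T[:,:,k] is c[k] times the rank-1 matrix [3, -1, -2] (x) [2, -2, 3]. So T has rank 1 (it is nonzero).

Yes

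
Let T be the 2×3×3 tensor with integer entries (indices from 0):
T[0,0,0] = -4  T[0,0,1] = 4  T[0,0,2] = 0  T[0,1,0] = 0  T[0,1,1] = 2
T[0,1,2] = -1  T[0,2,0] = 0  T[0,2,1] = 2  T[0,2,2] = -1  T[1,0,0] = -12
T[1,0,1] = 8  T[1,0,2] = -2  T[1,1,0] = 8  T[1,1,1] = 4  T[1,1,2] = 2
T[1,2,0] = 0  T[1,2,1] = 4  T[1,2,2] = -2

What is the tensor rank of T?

Lower bound: in the mode-3 unfolding of T (rows indexed by k, columns by (i,j)) the 3×3 minor on rows k ∈ {0, 1, 2}, columns (i,j) ∈ {(0,0), (0,1), (1,0)} is det [[-4, 0, -12], [4, 2, 8], [0, -1, -2]] = 32 ≠ 0, so that unfolding has rank ≥ 3 and hence rank(T) ≥ 3 (CP rank is at least every unfolding rank, though it can be larger).
Upper bound: T is a sum of 3 rank-1 terms, T = [0, 1] ⊗ [1, -2, 0] ⊗ [-4, 0, -2] + [1, 2] ⊗ [1, 0, 0] ⊗ [-4, 0, 2] + [1, 2] ⊗ [2, 1, 1] ⊗ [0, 2, -1] (written with every a and b primitive with positive leading entry and the scale carried by c; CP decompositions are not unique, and this one is verified by expanding entrywise), so rank(T) ≤ 3.
These bounds meet, so rank(T) = 3.

3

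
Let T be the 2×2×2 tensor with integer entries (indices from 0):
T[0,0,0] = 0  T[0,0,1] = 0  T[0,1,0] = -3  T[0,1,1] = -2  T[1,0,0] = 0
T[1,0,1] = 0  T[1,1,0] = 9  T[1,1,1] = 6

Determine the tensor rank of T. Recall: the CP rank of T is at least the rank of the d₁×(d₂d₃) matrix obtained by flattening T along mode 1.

1

Lower bound: T ≠ 0 (e.g. T[0,1,0] = -3), so rank(T) ≥ 1.
Upper bound: the mode-1 fibre T[:,1,0] = [-3, 9] gives a = (1, -3) (primitive direction); the mode-2 fibre T[0,:,0] = [0, -3] gives b = (0, 1); then c[k] = T[0,1,k] / (a[0]·b[1]) = [-3, -2] / 1 = (-3, -2).
Expanding (1, -3) (x) (0, 1) (x) (-3, -2) reproduces all 8 entries of T, so T = (1, -3) (x) (0, 1) (x) (-3, -2) and rank(T) ≤ 1.
These bounds meet, so rank(T) = 1.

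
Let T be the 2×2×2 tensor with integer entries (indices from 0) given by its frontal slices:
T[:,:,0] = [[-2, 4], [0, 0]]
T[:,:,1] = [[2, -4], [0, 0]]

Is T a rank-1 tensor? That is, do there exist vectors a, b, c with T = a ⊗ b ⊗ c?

If T = a ⊗ b ⊗ c then every fibre of T is a multiple of the corresponding factor, so read the factors off the fibres through the nonzero entry T[0,0,0] = -2.
The mode-1 fibre T[:,0,0] = [-2, 0] gives a = (1, 0) (primitive direction); the mode-2 fibre T[0,:,0] = [-2, 4] gives b = (1, -2); then c[k] = T[0,0,k] / (a[0]·b[0]) = [-2, 2] / 1 = (-2, 2).
Expanding (1, 0) ⊗ (1, -2) ⊗ (-2, 2) reproduces all 8 entries of T, so T = (1, 0) ⊗ (1, -2) ⊗ (-2, 2) and rank(T) ≤ 1.
Equivalently every frontal slice T[:,:,k] is c[k] times the rank-1 matrix (1, 0) ⊗ (1, -2). So T has rank 1 (it is nonzero).

Yes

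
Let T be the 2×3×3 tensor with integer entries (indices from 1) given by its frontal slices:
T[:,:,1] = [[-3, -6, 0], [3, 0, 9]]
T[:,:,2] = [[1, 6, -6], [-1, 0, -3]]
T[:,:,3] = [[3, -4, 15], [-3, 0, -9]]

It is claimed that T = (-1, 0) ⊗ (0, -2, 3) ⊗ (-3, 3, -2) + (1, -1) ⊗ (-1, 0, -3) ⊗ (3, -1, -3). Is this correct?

Yes

Reconstruct entrywise from the claimed factors. For example, T[1,1,3] = 3 and Σₗ aₗ[1]bₗ[1]cₗ[3] = (-1)·(0)·(-2) + (1)·(-1)·(-3) = 3; checking all 18 entries, every one matches. The claim holds.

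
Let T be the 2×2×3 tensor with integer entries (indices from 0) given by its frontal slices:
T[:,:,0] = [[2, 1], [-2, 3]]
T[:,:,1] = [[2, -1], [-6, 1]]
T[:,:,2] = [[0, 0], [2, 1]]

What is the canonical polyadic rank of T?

3

Lower bound: the mode-3 unfolding of T (rows indexed by k, columns by (i,j) = (0,0), (0,1), (1,0), (1,1)) is [[2, 1, -2, 3], [2, -1, -6, 1], [0, 0, 2, 1]].
There the 3×3 minor on rows k ∈ {0, 1, 2}, columns (i,j) ∈ {(0,0), (0,1), (1,0)} is det [[2, 1, -2], [2, -1, -6], [0, 0, 2]] = -8 ≠ 0, so this unfolding has rank ≥ 3; CP rank is at least every unfolding rank, so rank(T) ≥ 3. (This is only a lower bound: in general the CP rank may exceed every unfolding rank, so we still need to exhibit 3 rank-1 terms summing to T.)
Upper bound: T is a sum of 3 rank-1 terms, T = [0, 1] (x) [2, 1] (x) [1, -1, 1] + [1, -2] (x) [2, -1] (x) [1, 1, 0] + [1, 0] (x) [0, 1] (x) [2, 0, 0] (written with every a and b primitive with positive leading entry and the scale carried by c; CP decompositions are not unique, and this one is verified by expanding entrywise), so rank(T) ≤ 3.
These bounds meet, so rank(T) = 3.
Check entry T[0,1,1] = -1: (0)·(1)·(-1) + (1)·(-1)·(1) + (1)·(1)·(0) = -1.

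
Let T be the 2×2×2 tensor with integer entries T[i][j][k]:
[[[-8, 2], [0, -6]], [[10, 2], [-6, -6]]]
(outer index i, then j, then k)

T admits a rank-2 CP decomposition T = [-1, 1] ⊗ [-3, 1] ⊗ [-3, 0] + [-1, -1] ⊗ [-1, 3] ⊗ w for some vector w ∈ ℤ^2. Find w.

w = [1, 2]

Subtract the known terms from T to get the rank-1 residual R = [-1, -1] ⊗ [-1, 3] ⊗ w, so R[i,j,k] = a[i]·b[j]·w[k]. Pick indices with nonzero a[0]·b[0] = (-1)·(-1) = 1. Only the fibre through (0,0,·) is needed: R[0,0,:] = T[0,0,:] − Σₗ aₗ[0]bₗ[0]cₗ = [-8, 2] − (-1)·(-3)·[-3, 0] = [1, 2]. Then w[k] = R[0,0,k] / 1 for each k, giving w = [1, 2] / 1 = [1, 2].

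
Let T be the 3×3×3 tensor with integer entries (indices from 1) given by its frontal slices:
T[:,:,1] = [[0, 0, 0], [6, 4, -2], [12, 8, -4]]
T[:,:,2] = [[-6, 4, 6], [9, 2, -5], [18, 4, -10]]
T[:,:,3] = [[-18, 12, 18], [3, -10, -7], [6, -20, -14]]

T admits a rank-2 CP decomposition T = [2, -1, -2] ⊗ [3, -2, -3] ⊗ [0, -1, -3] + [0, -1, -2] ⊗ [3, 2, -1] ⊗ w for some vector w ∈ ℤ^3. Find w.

Subtract the known terms from T to get the rank-1 residual R = [0, -1, -2] ⊗ [3, 2, -1] ⊗ w, so R[i,j,k] = a[i]·b[j]·w[k]. Pick indices with nonzero a[2]·b[1] = (-1)·(3) = -3. Only the fibre through (2,1,·) is needed: R[2,1,:] = T[2,1,:] − Σₗ aₗ[2]bₗ[1]cₗ = [6, 9, 3] − (-1)·(3)·[0, -1, -3] = [6, 6, -6]. Then w[k] = R[2,1,k] / -3 for each k, giving w = [6, 6, -6] / -3 = [-2, -2, 2].

w = [-2, -2, 2]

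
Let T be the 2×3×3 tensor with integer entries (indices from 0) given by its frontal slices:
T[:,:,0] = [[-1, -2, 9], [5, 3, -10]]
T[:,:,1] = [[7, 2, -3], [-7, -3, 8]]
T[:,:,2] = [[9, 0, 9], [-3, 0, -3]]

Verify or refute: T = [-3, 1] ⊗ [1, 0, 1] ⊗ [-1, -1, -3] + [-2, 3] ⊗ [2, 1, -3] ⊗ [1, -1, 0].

Reconstruct entrywise from the claimed factors. For example, T[1,0,0] = 5 and Σₗ aₗ[1]bₗ[0]cₗ[0] = (1)·(1)·(-1) + (3)·(2)·(1) = 5; checking all 18 entries, every one matches. The claim holds.

Yes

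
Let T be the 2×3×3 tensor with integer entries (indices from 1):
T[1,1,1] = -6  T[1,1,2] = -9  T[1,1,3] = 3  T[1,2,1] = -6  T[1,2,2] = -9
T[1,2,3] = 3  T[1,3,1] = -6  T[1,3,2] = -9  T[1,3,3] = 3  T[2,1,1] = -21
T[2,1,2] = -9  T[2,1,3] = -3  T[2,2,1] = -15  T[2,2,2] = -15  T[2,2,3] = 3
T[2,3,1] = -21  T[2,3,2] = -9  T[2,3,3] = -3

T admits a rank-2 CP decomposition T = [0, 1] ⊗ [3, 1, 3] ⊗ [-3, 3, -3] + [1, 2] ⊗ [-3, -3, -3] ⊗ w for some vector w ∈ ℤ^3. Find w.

w = [2, 3, -1]

Subtract the known terms from T to get the rank-1 residual R = [1, 2] ⊗ [-3, -3, -3] ⊗ w, so R[i,j,k] = a[i]·b[j]·w[k]. Pick indices with nonzero a[1]·b[1] = (1)·(-3) = -3. Only the fibre through (1,1,·) is needed: R[1,1,:] = T[1,1,:] − Σₗ aₗ[1]bₗ[1]cₗ = [-6, -9, 3] − (0)·(3)·[-3, 3, -3] = [-6, -9, 3]. Then w[k] = R[1,1,k] / -3 for each k, giving w = [-6, -9, 3] / -3 = [2, 3, -1].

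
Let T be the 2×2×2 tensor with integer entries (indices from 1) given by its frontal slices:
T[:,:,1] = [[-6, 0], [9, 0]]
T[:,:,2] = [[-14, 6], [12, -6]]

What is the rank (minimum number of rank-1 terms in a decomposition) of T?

2

Lower bound: in the mode-2 unfolding of T (rows indexed by j, columns by (i,k)) the 2×2 minor on rows j ∈ {1, 2}, columns (i,k) ∈ {(1,1), (1,2)} is det [[-6, -14], [0, 6]] = -36 ≠ 0, so that unfolding has rank ≥ 2 and hence rank(T) ≥ 2 (CP rank is at least every unfolding rank, though it can be larger).
Upper bound: with S_k = T[:,:,k], the two rank-1 terms a₁b₁ᵀ, a₂b₂ᵀ are the rank-1 members of the pencil x·S₁ + y·S₂.
det(x·S₁ + y·S₂) is −18·xy + 12·y² = (-6)·(3·x − 2·y)(y), vanishing at (x:y) = (2:3) and (1:0).
M₁ = 2·S₁ + 3·S₂ = [[-54, 18], [54, -18]] = (-18)·(1, -1)(3, -1)ᵀ and M₂ = S₁ = [[-6, 0], [9, 0]] = (-3)·(2, -3)(1, 0)ᵀ, so take a₁ = (1, -1), b₁ = (3, -1), a₂ = (2, -3), b₂ = (1, 0).
Each slice is an integer combination of E₁ = a₁b₁ᵀ and E₂ = a₂b₂ᵀ: S₁ = −3·E₂, S₂ = −6·E₁ + 2·E₂; reading off coefficients, c₁ = (0, -6) and c₂ = (-3, 2).
Hence T = (1, -1) (x) (3, -1) (x) (0, -6) + (2, -3) (x) (1, 0) (x) (-3, 2), so rank(T) ≤ 2.
These bounds meet, so rank(T) = 2.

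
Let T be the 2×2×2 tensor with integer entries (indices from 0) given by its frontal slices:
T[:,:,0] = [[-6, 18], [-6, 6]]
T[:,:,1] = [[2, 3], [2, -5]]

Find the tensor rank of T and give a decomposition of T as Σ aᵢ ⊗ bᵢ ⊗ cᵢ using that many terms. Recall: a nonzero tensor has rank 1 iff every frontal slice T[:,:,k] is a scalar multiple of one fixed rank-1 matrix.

rank(T) = 2

Lower bound: the mode-2 unfolding of T (rows indexed by j, columns by (i,k) = (0,0), (0,1), (1,0), (1,1)) is [[-6, 2, -6, 2], [18, 3, 6, -5]].
There the 2×2 minor on rows j ∈ {0, 1}, columns (i,k) ∈ {(0,0), (0,1)} is det [[-6, 2], [18, 3]] = -54 ≠ 0, so this unfolding has rank ≥ 2; CP rank is at least every unfolding rank, so rank(T) ≥ 2. (Unfolding ranks only ever bound the CP rank from below — rank(T) can be strictly larger than all of them — so the matching upper bound has to come from an explicit 2-term decomposition.)
Upper bound — finding two terms. Write S_k = T[:,:,k] for the frontal slices: S₀ = [[-6, 18], [-6, 6]], S₁ = [[2, 3], [2, -5]].
If T = a₁ ⊗ b₁ ⊗ c₁ + a₂ ⊗ b₂ ⊗ c₂ then each S_k = c₁[k]·a₁b₁ᵀ + c₂[k]·a₂b₂ᵀ. S₀ and S₁ are linearly independent, so a₁b₁ᵀ and a₂b₂ᵀ must span the same plane of matrices: they are the rank-1 matrices of the form x·S₀ + y·S₁.
det(x·S₀ + y·S₁) is 72·x² + 24·xy − 16·y² = 8·(3·x + 2·y)(3·x − y), vanishing at (x:y) = (2:-3) and (1:3).
M₁ = 2·S₀ − 3·S₁ = [[-18, 27], [-18, 27]] = (-9)·(1, 1)(2, -3)ᵀ and M₂ = S₀ + 3·S₁ = [[0, 27], [0, -9]] = 9·(3, -1)(0, 1)ᵀ, so take a₁ = (1, 1), b₁ = (2, -3), a₂ = (3, -1), b₂ = (0, 1).
Each slice is an integer combination of E₁ = a₁b₁ᵀ and E₂ = a₂b₂ᵀ: S₀ = −3·E₁ + 3·E₂, S₁ = E₁ + 2·E₂; reading off coefficients, c₁ = (-3, 1) and c₂ = (3, 2).
Hence T = (1, 1) ⊗ (2, -3) ⊗ (-3, 1) + (3, -1) ⊗ (0, 1) ⊗ (3, 2), so rank(T) ≤ 2.
These bounds meet, so rank(T) = 2.
Check entry T[1,0,0] = -6: (1)·(2)·(-3) + (-1)·(0)·(3) = -6.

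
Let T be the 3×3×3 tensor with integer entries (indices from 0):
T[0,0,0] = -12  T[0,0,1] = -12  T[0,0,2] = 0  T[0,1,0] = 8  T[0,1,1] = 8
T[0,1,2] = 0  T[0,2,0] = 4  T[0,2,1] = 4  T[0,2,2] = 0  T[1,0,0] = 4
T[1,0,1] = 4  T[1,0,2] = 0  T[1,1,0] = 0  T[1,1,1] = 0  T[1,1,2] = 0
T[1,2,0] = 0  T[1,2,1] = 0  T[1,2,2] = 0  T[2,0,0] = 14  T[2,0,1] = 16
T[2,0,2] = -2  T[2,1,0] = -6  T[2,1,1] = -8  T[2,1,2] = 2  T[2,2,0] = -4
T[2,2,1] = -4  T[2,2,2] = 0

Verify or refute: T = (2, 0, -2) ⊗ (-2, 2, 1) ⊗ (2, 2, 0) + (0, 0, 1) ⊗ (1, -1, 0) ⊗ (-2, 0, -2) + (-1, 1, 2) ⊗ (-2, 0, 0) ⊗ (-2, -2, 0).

Reconstruct entrywise from the claimed factors. For example, T[2,2,1] = -4 and Σₗ aₗ[2]bₗ[2]cₗ[1] = (-2)·(1)·(2) + (1)·(0)·(0) + (2)·(0)·(-2) = -4; checking all 27 entries, every one matches. The claim holds.

Yes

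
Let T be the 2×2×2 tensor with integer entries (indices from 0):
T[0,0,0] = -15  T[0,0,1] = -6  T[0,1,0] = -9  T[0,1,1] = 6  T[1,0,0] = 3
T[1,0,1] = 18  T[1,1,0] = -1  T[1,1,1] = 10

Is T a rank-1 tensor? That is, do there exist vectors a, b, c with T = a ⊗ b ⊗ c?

No

The mode-2 unfolding of T (rows indexed by j, columns by (i,k) = (0,0), (0,1), (1,0), (1,1)) is [[-15, -6, 3, 18], [-9, 6, -1, 10]].
There the 2×2 minor on rows j ∈ {0, 1}, columns (i,k) ∈ {(0,0), (0,1)} is det [[-15, -6], [-9, 6]] = -144 ≠ 0, so this unfolding has rank ≥ 2; CP rank is at least every unfolding rank, so rank(T) ≥ 2.
In particular rank(T) ≥ 2 > 1, so T is not rank-1.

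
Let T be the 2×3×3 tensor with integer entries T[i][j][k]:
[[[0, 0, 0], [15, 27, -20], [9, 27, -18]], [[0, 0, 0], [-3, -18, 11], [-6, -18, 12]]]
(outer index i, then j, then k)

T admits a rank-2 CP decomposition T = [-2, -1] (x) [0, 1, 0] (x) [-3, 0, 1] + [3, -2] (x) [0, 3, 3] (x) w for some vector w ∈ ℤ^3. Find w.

Subtract the known terms from T to get the rank-1 residual R = [3, -2] (x) [0, 3, 3] (x) w, so R[i,j,k] = a[i]·b[j]·w[k]. Pick indices with nonzero a[0]·b[1] = (3)·(3) = 9. Only the fibre through (0,1,·) is needed: R[0,1,:] = T[0,1,:] − Σₗ aₗ[0]bₗ[1]cₗ = [15, 27, -20] − (-2)·(1)·[-3, 0, 1] = [9, 27, -18]. Then w[k] = R[0,1,k] / 9 for each k, giving w = [9, 27, -18] / 9 = [1, 3, -2].

w = [1, 3, -2]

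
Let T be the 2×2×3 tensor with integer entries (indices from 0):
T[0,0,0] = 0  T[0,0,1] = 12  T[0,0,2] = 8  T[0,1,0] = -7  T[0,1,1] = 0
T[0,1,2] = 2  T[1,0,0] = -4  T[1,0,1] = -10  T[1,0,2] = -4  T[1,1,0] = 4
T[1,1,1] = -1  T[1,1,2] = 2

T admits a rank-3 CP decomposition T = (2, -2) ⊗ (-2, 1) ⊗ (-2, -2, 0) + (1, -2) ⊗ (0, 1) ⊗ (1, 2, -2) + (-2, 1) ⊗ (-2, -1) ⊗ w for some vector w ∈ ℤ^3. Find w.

w = (-2, 1, 2)

Subtract the known terms from T to get the rank-1 residual R = (-2, 1) ⊗ (-2, -1) ⊗ w, so R[i,j,k] = a[i]·b[j]·w[k]. Pick indices with nonzero a[0]·b[0] = (-2)·(-2) = 4. Only the fibre through (0,0,·) is needed: R[0,0,:] = T[0,0,:] − Σₗ aₗ[0]bₗ[0]cₗ = [0, 12, 8] − (2)·(-2)·(-2, -2, 0) − (1)·(0)·(1, 2, -2) = [-8, 4, 8]. Then w[k] = R[0,0,k] / 4 for each k, giving w = [-8, 4, 8] / 4 = (-2, 1, 2).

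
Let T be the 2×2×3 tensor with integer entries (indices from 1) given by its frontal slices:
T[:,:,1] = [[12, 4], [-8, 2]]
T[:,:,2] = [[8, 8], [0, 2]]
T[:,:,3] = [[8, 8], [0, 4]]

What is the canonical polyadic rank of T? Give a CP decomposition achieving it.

rank(T) = 3

Lower bound: the mode-3 unfolding of T (rows indexed by k, columns by (i,j) = (1,1), (1,2), (2,1), (2,2)) is [[12, 4, -8, 2], [8, 8, 0, 2], [8, 8, 0, 4]].
There the 3×3 minor on rows k ∈ {1, 2, 3}, columns (i,j) ∈ {(1,1), (1,2), (2,2)} is det [[12, 4, 2], [8, 8, 2], [8, 8, 4]] = 128 ≠ 0, so this unfolding has rank ≥ 3; CP rank is at least every unfolding rank, so rank(T) ≥ 3. (Flattening ranks never certify an upper bound on CP rank; for that we must actually write T with 3 rank-1 terms.)
Upper bound: T is a sum of 3 rank-1 terms, T = [0, 1] ⊗ [0, 1] ⊗ [2, 2, 4] + [1, -1] ⊗ [1, 0] ⊗ [8, 0, 0] + [1, 0] ⊗ [1, 1] ⊗ [4, 8, 8] (one valid choice — decompositions are not unique — normalised so each a, b is primitive with positive first nonzero entry; check it by expanding all entries), so rank(T) ≤ 3.
These bounds meet, so rank(T) = 3.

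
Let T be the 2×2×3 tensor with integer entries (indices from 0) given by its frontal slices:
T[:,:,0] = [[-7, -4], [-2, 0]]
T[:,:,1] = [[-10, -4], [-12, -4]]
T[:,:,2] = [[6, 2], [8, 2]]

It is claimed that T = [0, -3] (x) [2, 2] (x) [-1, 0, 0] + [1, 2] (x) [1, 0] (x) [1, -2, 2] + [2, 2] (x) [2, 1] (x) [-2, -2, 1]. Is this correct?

No

Reconstruct entry (1,0,0) from the claimed factors: Σₗ aₗ[1]bₗ[0]cₗ[0] = (-3)·(2)·(-1) + (2)·(1)·(1) + (2)·(2)·(-2) = 0, but T[1,0,0] = -2. The claim is false.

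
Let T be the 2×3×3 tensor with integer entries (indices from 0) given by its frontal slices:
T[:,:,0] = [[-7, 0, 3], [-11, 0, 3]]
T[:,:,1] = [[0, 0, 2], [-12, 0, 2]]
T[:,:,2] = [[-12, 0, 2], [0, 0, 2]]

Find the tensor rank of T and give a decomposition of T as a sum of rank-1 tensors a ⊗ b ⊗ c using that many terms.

rank(T) = 2

Lower bound: in the mode-1 unfolding of T (rows indexed by i, columns by (j,k)) the 2×2 minor on rows i ∈ {0, 1}, columns (j,k) ∈ {(0,0), (0,1)} is det [[-7, 0], [-11, -12]] = 84 ≠ 0, so that unfolding has rank ≥ 2 and hence rank(T) ≥ 2 (CP rank is at least every unfolding rank, though it can be larger).
Upper bound: with S_k = T[:,:,k], the two rank-1 terms a₁b₁ᵀ, a₂b₂ᵀ are the rank-1 members of the pencil x·S₀ + y·S₁.
The 2×2 minor of x·S₀ + y·S₁ on rows {0,1}, columns {0,2} is 12·x² + 44·xy + 24·y² = 4·(x + 3·y)(3·x + 2·y), vanishing at (x:y) = (3:-1) and (2:-3).
M₁ = 3·S₀ − S₁ = [[-21, 0, 7], [-21, 0, 7]] = (-7)·[1, 1][3, 0, -1]ᵀ and M₂ = 2·S₀ − 3·S₁ = [[-14, 0, 0], [14, 0, 0]] = (-14)·[1, -1][1, 0, 0]ᵀ, so take a₁ = [1, 1], b₁ = [3, 0, -1], a₂ = [1, -1], b₂ = [1, 0, 0].
Each slice is an integer combination of E₁ = a₁b₁ᵀ and E₂ = a₂b₂ᵀ: S₀ = −3·E₁ + 2·E₂, S₁ = −2·E₁ + 6·E₂, S₂ = −2·E₁ − 6·E₂; reading off coefficients, c₁ = [-3, -2, -2] and c₂ = [2, 6, -6].
Hence T = [1, 1] ⊗ [3, 0, -1] ⊗ [-3, -2, -2] + [1, -1] ⊗ [1, 0, 0] ⊗ [2, 6, -6], so rank(T) ≤ 2.
These bounds meet, so rank(T) = 2.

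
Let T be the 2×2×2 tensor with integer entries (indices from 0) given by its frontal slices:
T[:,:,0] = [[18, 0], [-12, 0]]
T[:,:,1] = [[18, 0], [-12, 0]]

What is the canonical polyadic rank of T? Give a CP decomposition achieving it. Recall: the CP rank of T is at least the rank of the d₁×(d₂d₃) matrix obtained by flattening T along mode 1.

rank(T) = 1

Lower bound: T ≠ 0 (e.g. T[0,0,0] = 18), so rank(T) ≥ 1.
Upper bound: if T = a ⊗ b ⊗ c then every fibre of T is a multiple of the corresponding factor, so read the factors off the fibres through the nonzero entry T[0,0,0] = 18.
The mode-1 fibre T[:,0,0] = [18, -12] gives a = (3, -2) (primitive direction); the mode-2 fibre T[0,:,0] = [18, 0] gives b = (1, 0); then c[k] = T[0,0,k] / (a[0]·b[0]) = [18, 18] / 3 = (6, 6).
Expanding (3, -2) ⊗ (1, 0) ⊗ (6, 6) reproduces all 8 entries of T, so T = (3, -2) ⊗ (1, 0) ⊗ (6, 6) and rank(T) ≤ 1.
These bounds meet, so rank(T) = 1.
Check entry T[0,1,1] = 0: (3)·(0)·(6) = 0.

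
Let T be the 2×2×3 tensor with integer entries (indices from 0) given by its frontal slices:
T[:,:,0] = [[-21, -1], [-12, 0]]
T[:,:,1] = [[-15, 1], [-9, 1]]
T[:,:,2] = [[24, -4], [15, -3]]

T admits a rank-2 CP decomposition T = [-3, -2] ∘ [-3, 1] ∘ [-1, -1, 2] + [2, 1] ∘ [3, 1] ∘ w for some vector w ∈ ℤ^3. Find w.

w = [-2, -1, 1]

Subtract the known terms from T to get the rank-1 residual R = [2, 1] ∘ [3, 1] ∘ w, so R[i,j,k] = a[i]·b[j]·w[k]. Pick indices with nonzero a[0]·b[0] = (2)·(3) = 6. Only the fibre through (0,0,·) is needed: R[0,0,:] = T[0,0,:] − Σₗ aₗ[0]bₗ[0]cₗ = [-21, -15, 24] − (-3)·(-3)·[-1, -1, 2] = [-12, -6, 6]. Then w[k] = R[0,0,k] / 6 for each k, giving w = [-12, -6, 6] / 6 = [-2, -1, 1].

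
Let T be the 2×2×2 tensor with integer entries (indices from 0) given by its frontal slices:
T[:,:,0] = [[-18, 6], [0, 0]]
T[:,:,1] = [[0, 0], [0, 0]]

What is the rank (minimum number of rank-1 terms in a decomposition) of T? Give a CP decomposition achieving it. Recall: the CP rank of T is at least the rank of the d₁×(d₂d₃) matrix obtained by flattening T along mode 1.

rank(T) = 1

Lower bound: T ≠ 0 (e.g. T[0,0,0] = -18), so rank(T) ≥ 1.
Upper bound: the mode-1 fibre T[:,0,0] = [-18, 0] gives a = [1, 0] (primitive direction); the mode-2 fibre T[0,:,0] = [-18, 6] gives b = [3, -1]; then c[k] = T[0,0,k] / (a[0]·b[0]) = [-18, 0] / 3 = [-6, 0].
Expanding [1, 0] ⊗ [3, -1] ⊗ [-6, 0] reproduces all 8 entries of T, so T = [1, 0] ⊗ [3, -1] ⊗ [-6, 0] and rank(T) ≤ 1.
These bounds meet, so rank(T) = 1.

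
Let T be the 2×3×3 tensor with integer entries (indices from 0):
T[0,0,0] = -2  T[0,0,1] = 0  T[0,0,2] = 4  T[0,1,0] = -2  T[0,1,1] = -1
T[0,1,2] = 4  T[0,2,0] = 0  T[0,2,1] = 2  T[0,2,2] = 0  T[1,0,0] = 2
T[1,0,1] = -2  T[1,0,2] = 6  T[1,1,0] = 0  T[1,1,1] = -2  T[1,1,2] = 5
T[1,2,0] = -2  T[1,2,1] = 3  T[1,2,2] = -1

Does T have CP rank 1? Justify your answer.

No

The mode-2 unfolding of T (rows indexed by j, columns by (i,k) = (0,0), (0,1), (0,2), (1,0), (1,1), (1,2)) is [[-2, 0, 4, 2, -2, 6], [-2, -1, 4, 0, -2, 5], [0, 2, 0, -2, 3, -1]].
There the 3×3 minor on rows j ∈ {0, 1, 2}, columns (i,k) ∈ {(0,0), (0,1), (1,0)} is det [[-2, 0, 2], [-2, -1, 0], [0, 2, -2]] = -12 ≠ 0, so this unfolding has rank ≥ 3; CP rank is at least every unfolding rank, so rank(T) ≥ 3.
In particular rank(T) ≥ 3 > 1, so T is not rank-1.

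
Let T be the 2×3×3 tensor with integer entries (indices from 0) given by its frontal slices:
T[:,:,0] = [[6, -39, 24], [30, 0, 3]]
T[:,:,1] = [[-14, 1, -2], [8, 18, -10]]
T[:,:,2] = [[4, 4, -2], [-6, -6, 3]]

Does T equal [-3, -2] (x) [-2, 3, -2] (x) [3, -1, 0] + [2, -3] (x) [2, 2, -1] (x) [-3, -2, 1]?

Yes

Reconstruct entrywise from the claimed factors. For example, T[0,0,2] = 4 and Σₗ aₗ[0]bₗ[0]cₗ[2] = (-3)·(-2)·(0) + (2)·(2)·(1) = 4; checking all 18 entries, every one matches. The claim holds.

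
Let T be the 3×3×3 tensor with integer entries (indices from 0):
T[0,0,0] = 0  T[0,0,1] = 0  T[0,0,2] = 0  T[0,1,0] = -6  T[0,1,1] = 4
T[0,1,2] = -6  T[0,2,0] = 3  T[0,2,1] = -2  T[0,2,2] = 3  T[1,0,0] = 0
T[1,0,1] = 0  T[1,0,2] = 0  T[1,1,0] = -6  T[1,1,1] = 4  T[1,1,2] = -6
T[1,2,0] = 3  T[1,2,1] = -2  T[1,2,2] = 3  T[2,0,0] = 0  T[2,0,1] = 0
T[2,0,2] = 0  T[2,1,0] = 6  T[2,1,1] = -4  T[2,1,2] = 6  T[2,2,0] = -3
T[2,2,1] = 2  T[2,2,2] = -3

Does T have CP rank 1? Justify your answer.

If T = a ⊗ b ⊗ c then every fibre of T is a multiple of the corresponding factor, so read the factors off the fibres through the nonzero entry T[0,1,0] = -6.
The mode-1 fibre T[:,1,0] = [-6, -6, 6] gives a = [1, 1, -1] (primitive direction); the mode-2 fibre T[0,:,0] = [0, -6, 3] gives b = [0, 2, -1]; then c[k] = T[0,1,k] / (a[0]·b[1]) = [-6, 4, -6] / 2 = [-3, 2, -3].
Expanding [1, 1, -1] ⊗ [0, 2, -1] ⊗ [-3, 2, -3] reproduces all 27 entries of T, so T = [1, 1, -1] ⊗ [0, 2, -1] ⊗ [-3, 2, -3] and rank(T) ≤ 1.
Equivalently every frontal slice T[:,:,k] is c[k] times the rank-1 matrix [1, 1, -1] ⊗ [0, 2, -1]. So T has rank 1 (it is nonzero).

Yes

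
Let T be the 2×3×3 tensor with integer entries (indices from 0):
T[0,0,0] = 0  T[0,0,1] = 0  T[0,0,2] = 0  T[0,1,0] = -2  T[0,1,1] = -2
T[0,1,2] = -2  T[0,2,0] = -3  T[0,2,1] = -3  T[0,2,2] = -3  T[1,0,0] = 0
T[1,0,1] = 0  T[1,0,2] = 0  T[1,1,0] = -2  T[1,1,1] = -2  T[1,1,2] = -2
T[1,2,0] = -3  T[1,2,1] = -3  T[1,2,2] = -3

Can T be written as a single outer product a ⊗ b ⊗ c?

If T = a ⊗ b ⊗ c then every fibre of T is a multiple of the corresponding factor, so read the factors off the fibres through the nonzero entry T[0,1,0] = -2.
The mode-1 fibre T[:,1,0] = [-2, -2] gives a = [1, 1] (primitive direction); the mode-2 fibre T[0,:,0] = [0, -2, -3] gives b = [0, 2, 3]; then c[k] = T[0,1,k] / (a[0]·b[1]) = [-2, -2, -2] / 2 = [-1, -1, -1].
Expanding [1, 1] ⊗ [0, 2, 3] ⊗ [-1, -1, -1] reproduces all 18 entries of T, so T = [1, 1] ⊗ [0, 2, 3] ⊗ [-1, -1, -1] and rank(T) ≤ 1.
Equivalently every frontal slice T[:,:,k] is c[k] times the rank-1 matrix [1, 1] ⊗ [0, 2, 3]. So T has rank 1 (it is nonzero).

Yes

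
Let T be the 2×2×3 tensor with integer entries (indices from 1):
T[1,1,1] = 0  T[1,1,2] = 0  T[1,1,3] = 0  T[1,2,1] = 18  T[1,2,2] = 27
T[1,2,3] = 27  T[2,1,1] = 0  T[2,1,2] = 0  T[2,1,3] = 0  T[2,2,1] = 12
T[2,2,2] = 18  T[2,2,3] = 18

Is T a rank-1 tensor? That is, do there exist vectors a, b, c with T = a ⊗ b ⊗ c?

If T = a ⊗ b ⊗ c then every fibre of T is a multiple of the corresponding factor, so read the factors off the fibres through the nonzero entry T[1,2,1] = 18.
The mode-1 fibre T[:,2,1] = [18, 12] gives a = [3, 2] (primitive direction); the mode-2 fibre T[1,:,1] = [0, 18] gives b = [0, 1]; then c[k] = T[1,2,k] / (a[1]·b[2]) = [18, 27, 27] / 3 = [6, 9, 9].
Expanding [3, 2] ⊗ [0, 1] ⊗ [6, 9, 9] reproduces all 12 entries of T, so T = [3, 2] ⊗ [0, 1] ⊗ [6, 9, 9] and rank(T) ≤ 1.
Equivalently every frontal slice T[:,:,k] is c[k] times the rank-1 matrix [3, 2] ⊗ [0, 1]. So T has rank 1 (it is nonzero).

Yes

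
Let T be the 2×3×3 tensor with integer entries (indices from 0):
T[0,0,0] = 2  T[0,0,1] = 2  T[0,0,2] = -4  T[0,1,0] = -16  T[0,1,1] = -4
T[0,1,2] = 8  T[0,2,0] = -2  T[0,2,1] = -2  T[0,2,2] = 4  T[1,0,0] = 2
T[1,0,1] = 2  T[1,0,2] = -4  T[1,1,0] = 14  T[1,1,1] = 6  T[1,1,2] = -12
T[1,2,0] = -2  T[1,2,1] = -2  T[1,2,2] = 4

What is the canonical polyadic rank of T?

2

Lower bound: the mode-2 unfolding of T (rows indexed by j, columns by (i,k) = (0,0), (0,1), (0,2), (1,0), (1,1), (1,2)) is [[2, 2, -4, 2, 2, -4], [-16, -4, 8, 14, 6, -12], [-2, -2, 4, -2, -2, 4]].
There the 2×2 minor on rows j ∈ {0, 1}, columns (i,k) ∈ {(0,0), (0,1)} is det [[2, 2], [-16, -4]] = 24 ≠ 0, so this unfolding has rank ≥ 2; CP rank is at least every unfolding rank, so rank(T) ≥ 2. (Flattening ranks never certify an upper bound on CP rank; for that we must actually write T with 2 rank-1 terms.)
Upper bound — finding two terms. Write S_k = T[:,:,k] for the frontal slices: S₀ = [[2, -16, -2], [2, 14, -2]], S₁ = [[2, -4, -2], [2, 6, -2]], S₂ = [[-4, 8, 4], [-4, -12, 4]].
If T = a₁ ⊗ b₁ ⊗ c₁ + a₂ ⊗ b₂ ⊗ c₂ then each S_k = c₁[k]·a₁b₁ᵀ + c₂[k]·a₂b₂ᵀ. S₀ and S₁ are linearly independent, so a₁b₁ᵀ and a₂b₂ᵀ must span the same plane of matrices: they are the rank-1 matrices of the form x·S₀ + y·S₁.
The 2×2 minor of x·S₀ + y·S₁ on rows {0,1}, columns {0,1} is 60·x² + 80·xy + 20·y² = 20·(x + y)(3·x + y), vanishing at (x:y) = (1:-1) and (1:-3).
M₁ = S₀ − S₁ = [[0, -12, 0], [0, 8, 0]] = (-4)·[3, -2][0, 1, 0]ᵀ and M₂ = S₀ − 3·S₁ = [[-4, -4, 4], [-4, -4, 4]] = (-4)·[1, 1][1, 1, -1]ᵀ, so take a₁ = [3, -2], b₁ = [0, 1, 0], a₂ = [1, 1], b₂ = [1, 1, -1].
Each slice is an integer combination of E₁ = a₁b₁ᵀ and E₂ = a₂b₂ᵀ: S₀ = −6·E₁ + 2·E₂, S₁ = −2·E₁ + 2·E₂, S₂ = 4·E₁ − 4·E₂; reading off coefficients, c₁ = [-6, -2, 4] and c₂ = [2, 2, -4].
Hence T = [3, -2] ⊗ [0, 1, 0] ⊗ [-6, -2, 4] + [1, 1] ⊗ [1, 1, -1] ⊗ [2, 2, -4], so rank(T) ≤ 2.
These bounds meet, so rank(T) = 2.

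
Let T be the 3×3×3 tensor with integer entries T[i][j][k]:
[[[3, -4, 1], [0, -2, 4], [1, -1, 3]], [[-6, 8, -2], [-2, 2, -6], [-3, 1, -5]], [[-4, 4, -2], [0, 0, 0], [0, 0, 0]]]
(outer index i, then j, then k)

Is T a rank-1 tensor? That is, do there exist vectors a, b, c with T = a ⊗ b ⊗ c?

The mode-1 unfolding of T (rows indexed by i, columns by (j,k) = (0,0), (0,1), (0,2), (1,0), (1,1), (1,2), (2,0), (2,1), (2,2)) is [[3, -4, 1, 0, -2, 4, 1, -1, 3], [-6, 8, -2, -2, 2, -6, -3, 1, -5], [-4, 4, -2, 0, 0, 0, 0, 0, 0]].
There the 3×3 minor on rows i ∈ {0, 1, 2}, columns (j,k) ∈ {(0,0), (0,1), (1,0)} is det [[3, -4, 0], [-6, 8, -2], [-4, 4, 0]] = -8 ≠ 0, so this unfolding has rank ≥ 3; CP rank is at least every unfolding rank, so rank(T) ≥ 3.
In particular rank(T) ≥ 3 > 1, so T is not rank-1.

No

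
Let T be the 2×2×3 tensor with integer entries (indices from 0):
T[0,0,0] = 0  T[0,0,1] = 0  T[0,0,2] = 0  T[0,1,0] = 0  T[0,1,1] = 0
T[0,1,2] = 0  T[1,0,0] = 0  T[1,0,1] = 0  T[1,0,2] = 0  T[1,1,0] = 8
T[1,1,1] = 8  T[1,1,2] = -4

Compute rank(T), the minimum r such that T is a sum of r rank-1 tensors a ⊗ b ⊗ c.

Lower bound: T ≠ 0 (e.g. T[1,1,0] = 8), so rank(T) ≥ 1.
Upper bound: the mode-1 fibre T[:,1,0] = [0, 8] gives a = (0, 1) (primitive direction); the mode-2 fibre T[1,:,0] = [0, 8] gives b = (0, 1); then c[k] = T[1,1,k] / (a[1]·b[1]) = [8, 8, -4] / 1 = (8, 8, -4).
Expanding (0, 1) ⊗ (0, 1) ⊗ (8, 8, -4) reproduces all 12 entries of T, so T = (0, 1) ⊗ (0, 1) ⊗ (8, 8, -4) and rank(T) ≤ 1.
These bounds meet, so rank(T) = 1.

1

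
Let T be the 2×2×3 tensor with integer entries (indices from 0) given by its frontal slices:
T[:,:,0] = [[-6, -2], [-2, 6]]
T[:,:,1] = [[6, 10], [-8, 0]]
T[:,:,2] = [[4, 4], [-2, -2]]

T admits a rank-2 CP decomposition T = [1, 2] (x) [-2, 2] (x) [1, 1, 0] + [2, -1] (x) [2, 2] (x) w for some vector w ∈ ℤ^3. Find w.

w = [-1, 2, 1]

Subtract the known terms from T to get the rank-1 residual R = [2, -1] (x) [2, 2] (x) w, so R[i,j,k] = a[i]·b[j]·w[k]. Pick indices with nonzero a[0]·b[0] = (2)·(2) = 4. Only the fibre through (0,0,·) is needed: R[0,0,:] = T[0,0,:] − Σₗ aₗ[0]bₗ[0]cₗ = [-6, 6, 4] − (1)·(-2)·[1, 1, 0] = [-4, 8, 4]. Then w[k] = R[0,0,k] / 4 for each k, giving w = [-4, 8, 4] / 4 = [-1, 2, 1].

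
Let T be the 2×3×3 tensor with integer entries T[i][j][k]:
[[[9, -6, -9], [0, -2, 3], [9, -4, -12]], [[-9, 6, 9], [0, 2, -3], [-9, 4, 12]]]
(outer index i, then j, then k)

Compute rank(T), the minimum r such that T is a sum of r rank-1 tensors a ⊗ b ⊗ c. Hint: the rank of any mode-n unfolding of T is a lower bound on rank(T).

2

Lower bound: the mode-3 unfolding of T (rows indexed by k, columns by (i,j) = (0,0), (0,1), (0,2), (1,0), (1,1), (1,2)) is [[9, 0, 9, -9, 0, -9], [-6, -2, -4, 6, 2, 4], [-9, 3, -12, 9, -3, 12]].
There the 2×2 minor on rows k ∈ {0, 1}, columns (i,j) ∈ {(0,0), (0,1)} is det [[9, 0], [-6, -2]] = -18 ≠ 0, so this unfolding has rank ≥ 2; CP rank is at least every unfolding rank, so rank(T) ≥ 2. (This is only a lower bound: in general the CP rank may exceed every unfolding rank, so we still need to exhibit 2 rank-1 terms summing to T.)
Upper bound — finding two terms. Every mode-1 slice of T is a multiple of one matrix: T[i,:,:] = a[i]·M with a = (1, -1) and M = [[9, -6, -9], [0, -2, 3], [9, -4, -12]] (rows indexed by j, columns by k). So it suffices to write M as a sum of two rank-1 matrices.
The rows of M satisfy (row 0) = (row 1) + (row 2), so splitting by rows, M = (1, 1, 0)(0, -2, 3)ᵀ + (1, 0, 1)(9, -4, -12)ᵀ.
Hence T = (1, -1) ⊗ (1, 1, 0) ⊗ (0, -2, 3) + (1, -1) ⊗ (1, 0, 1) ⊗ (9, -4, -12), so rank(T) ≤ 2.
These bounds meet, so rank(T) = 2.
Check entry T[1,0,0] = -9: (-1)·(1)·(0) + (-1)·(1)·(9) = -9.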